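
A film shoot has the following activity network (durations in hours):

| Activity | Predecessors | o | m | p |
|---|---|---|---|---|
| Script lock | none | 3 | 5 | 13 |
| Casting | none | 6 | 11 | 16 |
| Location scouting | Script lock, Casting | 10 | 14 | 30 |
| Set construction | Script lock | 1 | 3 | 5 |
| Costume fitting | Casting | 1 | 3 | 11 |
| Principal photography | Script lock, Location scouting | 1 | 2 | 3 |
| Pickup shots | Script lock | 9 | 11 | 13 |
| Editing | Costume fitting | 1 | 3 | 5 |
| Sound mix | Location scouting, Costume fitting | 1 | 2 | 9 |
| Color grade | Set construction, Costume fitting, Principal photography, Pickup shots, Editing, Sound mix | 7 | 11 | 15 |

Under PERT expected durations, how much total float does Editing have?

te_Script lock = (3 + 4·5 + 13)/6 = 36/6 = 6
te_Casting = (6 + 4·11 + 16)/6 = 66/6 = 11
te_Location scouting = (10 + 4·14 + 30)/6 = 96/6 = 16
te_Set construction = (1 + 4·3 + 5)/6 = 18/6 = 3
te_Costume fitting = (1 + 4·3 + 11)/6 = 24/6 = 4
te_Principal photography = (1 + 4·2 + 3)/6 = 12/6 = 2
te_Pickup shots = (9 + 4·11 + 13)/6 = 66/6 = 11
te_Editing = (1 + 4·3 + 5)/6 = 18/6 = 3
te_Sound mix = (1 + 4·2 + 9)/6 = 18/6 = 3
te_Color grade = (7 + 4·11 + 15)/6 = 66/6 = 11

Forward pass:
ES_Script lock = 0; EF_Script lock = 6
ES_Casting = 0; EF_Casting = 11
ES_Location scouting = max(EF_Script lock=6, EF_Casting=11) = 11; EF_Location scouting = 11+16 = 27
ES_Set construction = 6; EF_Set construction = 6+3 = 9
ES_Costume fitting = 11; EF_Costume fitting = 11+4 = 15
ES_Principal photography = max(EF_Script lock=6, EF_Location scouting=27) = 27; EF_Principal photography = 27+2 = 29
ES_Pickup shots = 6; EF_Pickup shots = 6+11 = 17
ES_Editing = 15; EF_Editing = 15+3 = 18
ES_Sound mix = max(EF_Location scouting=27, EF_Costume fitting=15) = 27; EF_Sound mix = 27+3 = 30
ES_Color grade = max(EF_Set construction=9, EF_Costume fitting=15, EF_Principal photography=29, EF_Pickup shots=17, EF_Editing=18, EF_Sound mix=30) = 30; EF_Color grade = 30+11 = 41
Expected project duration μ = 41 hours. Critical path: Casting → Location scouting → Sound mix → Color grade.

Backward pass:
LF_Color grade = 41; LS_Color grade = 41−11 = 30
LF_Sound mix = LS_Color grade = 30; LS_Sound mix = 30−3 = 27
LF_Editing = LS_Color grade = 30; LS_Editing = 30−3 = 27
LF_Pickup shots = LS_Color grade = 30; LS_Pickup shots = 30−11 = 19
LF_Principal photography = LS_Color grade = 30; LS_Principal photography = 30−2 = 28
LF_Costume fitting = min(LS_Editing=27, LS_Sound mix=27, LS_Color grade=30) = 27; LS_Costume fitting = 27−4 = 23
LF_Set construction = LS_Color grade = 30; LS_Set construction = 30−3 = 27
LF_Location scouting = min(LS_Principal photography=28, LS_Sound mix=27) = 27; LS_Location scouting = 27−16 = 11
LF_Casting = min(LS_Location scouting=11, LS_Costume fitting=23) = 11; LS_Casting = 11−11 = 0
LF_Script lock = min(LS_Location scouting=11, LS_Set construction=27, LS_Principal photography=28, LS_Pickup shots=19) = 11; LS_Script lock = 11−6 = 5
Slack_Editing = LS_Editing − ES_Editing = 27 − 15 = 12

12 hours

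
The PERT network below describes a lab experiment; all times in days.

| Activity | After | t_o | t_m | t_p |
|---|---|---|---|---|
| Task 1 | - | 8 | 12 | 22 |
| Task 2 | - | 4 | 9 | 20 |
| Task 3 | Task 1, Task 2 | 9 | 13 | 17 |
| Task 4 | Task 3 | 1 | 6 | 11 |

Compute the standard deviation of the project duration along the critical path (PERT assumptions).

3.16 days

te_Task 1 = (8 + 4·12 + 22)/6 = 78/6 = 13; σ²_Task 1 = ((22−8)/6)² = 5.444
te_Task 2 = (4 + 4·9 + 20)/6 = 60/6 = 10; σ²_Task 2 = ((20−4)/6)² = 7.111
te_Task 3 = (9 + 4·13 + 17)/6 = 78/6 = 13; σ²_Task 3 = ((17−9)/6)² = 1.778
te_Task 4 = (1 + 4·6 + 11)/6 = 36/6 = 6; σ²_Task 4 = ((11−1)/6)² = 2.778

Forward pass:
ES_Task 1 = 0; EF_Task 1 = 13
ES_Task 2 = 0; EF_Task 2 = 10
ES_Task 3 = max(EF_Task 1=13, EF_Task 2=10) = 13; EF_Task 3 = 13+13 = 26
ES_Task 4 = 26; EF_Task 4 = 26+6 = 32
Expected project duration μ = 32 days. Critical path: Task 1 → Task 3 → Task 4.

Variance along critical path = 5.444 + 1.778 + 2.778 = 10.000
σ = √10.000 = 3.162 days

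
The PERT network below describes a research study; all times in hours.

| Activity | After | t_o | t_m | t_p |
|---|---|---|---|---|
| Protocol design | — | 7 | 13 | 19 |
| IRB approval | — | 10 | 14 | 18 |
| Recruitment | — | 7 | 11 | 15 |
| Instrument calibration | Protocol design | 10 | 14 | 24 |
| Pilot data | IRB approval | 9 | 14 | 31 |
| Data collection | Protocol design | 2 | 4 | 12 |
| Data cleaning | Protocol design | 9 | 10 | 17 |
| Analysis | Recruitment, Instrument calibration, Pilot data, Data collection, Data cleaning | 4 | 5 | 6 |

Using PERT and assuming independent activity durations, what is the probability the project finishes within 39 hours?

0.846

te_Protocol design = (7 + 4·13 + 19)/6 = 78/6 = 13; σ²_Protocol design = ((19−7)/6)² = 4.000
te_IRB approval = (10 + 4·14 + 18)/6 = 84/6 = 14; σ²_IRB approval = ((18−10)/6)² = 1.778
te_Recruitment = (7 + 4·11 + 15)/6 = 66/6 = 11; σ²_Recruitment = ((15−7)/6)² = 1.778
te_Instrument calibration = (10 + 4·14 + 24)/6 = 90/6 = 15; σ²_Instrument calibration = ((24−10)/6)² = 5.444
te_Pilot data = (9 + 4·14 + 31)/6 = 96/6 = 16; σ²_Pilot data = ((31−9)/6)² = 13.444
te_Data collection = (2 + 4·4 + 12)/6 = 30/6 = 5; σ²_Data collection = ((12−2)/6)² = 2.778
te_Data cleaning = (9 + 4·10 + 17)/6 = 66/6 = 11; σ²_Data cleaning = ((17−9)/6)² = 1.778
te_Analysis = (4 + 4·5 + 6)/6 = 30/6 = 5; σ²_Analysis = ((6−4)/6)² = 0.111

Forward pass:
ES_Protocol design = 0; EF_Protocol design = 13
ES_IRB approval = 0; EF_IRB approval = 14
ES_Recruitment = 0; EF_Recruitment = 11
ES_Instrument calibration = 13; EF_Instrument calibration = 13+15 = 28
ES_Pilot data = 14; EF_Pilot data = 14+16 = 30
ES_Data collection = 13; EF_Data collection = 13+5 = 18
ES_Data cleaning = 13; EF_Data cleaning = 13+11 = 24
ES_Analysis = max(EF_Recruitment=11, EF_Instrument calibration=28, EF_Pilot data=30, EF_Data collection=18, EF_Data cleaning=24) = 30; EF_Analysis = 30+5 = 35
Expected project duration μ = 35 hours. Critical path: IRB approval → Pilot data → Analysis.

Variance along critical path = 1.778 + 13.444 + 0.111 = 15.333; σ = √15.333 = 3.916 hours.
Z = (39 − 35) / 3.916 = 1.022
P(T ≤ 39) = Φ(1.022) ≈ 0.846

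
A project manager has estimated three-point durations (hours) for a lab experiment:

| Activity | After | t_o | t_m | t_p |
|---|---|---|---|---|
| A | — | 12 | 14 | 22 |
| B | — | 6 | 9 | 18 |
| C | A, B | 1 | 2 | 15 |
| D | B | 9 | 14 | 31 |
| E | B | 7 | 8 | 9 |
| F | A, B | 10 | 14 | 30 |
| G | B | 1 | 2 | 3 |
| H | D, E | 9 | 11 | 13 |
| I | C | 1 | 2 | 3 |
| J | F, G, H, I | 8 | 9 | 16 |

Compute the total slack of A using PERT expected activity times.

6 hours

te_A = (12 + 4·14 + 22)/6 = 90/6 = 15
te_B = (6 + 4·9 + 18)/6 = 60/6 = 10
te_C = (1 + 4·2 + 15)/6 = 24/6 = 4
te_D = (9 + 4·14 + 31)/6 = 96/6 = 16
te_E = (7 + 4·8 + 9)/6 = 48/6 = 8
te_F = (10 + 4·14 + 30)/6 = 96/6 = 16
te_G = (1 + 4·2 + 3)/6 = 12/6 = 2
te_H = (9 + 4·11 + 13)/6 = 66/6 = 11
te_I = (1 + 4·2 + 3)/6 = 12/6 = 2
te_J = (8 + 4·9 + 16)/6 = 60/6 = 10

Forward pass:
ES_A = 0; EF_A = 15
ES_B = 0; EF_B = 10
ES_C = max(EF_A=15, EF_B=10) = 15; EF_C = 15+4 = 19
ES_D = 10; EF_D = 10+16 = 26
ES_E = 10; EF_E = 10+8 = 18
ES_F = max(EF_A=15, EF_B=10) = 15; EF_F = 15+16 = 31
ES_G = 10; EF_G = 10+2 = 12
ES_H = max(EF_D=26, EF_E=18) = 26; EF_H = 26+11 = 37
ES_I = 19; EF_I = 19+2 = 21
ES_J = max(EF_F=31, EF_G=12, EF_H=37, EF_I=21) = 37; EF_J = 37+10 = 47
Expected project duration μ = 47 hours. Critical path: B → D → H → J.

Backward pass:
LF_J = 47; LS_J = 47−10 = 37
LF_I = LS_J = 37; LS_I = 37−2 = 35
LF_H = LS_J = 37; LS_H = 37−11 = 26
LF_G = LS_J = 37; LS_G = 37−2 = 35
LF_F = LS_J = 37; LS_F = 37−16 = 21
LF_E = LS_H = 26; LS_E = 26−8 = 18
LF_D = LS_H = 26; LS_D = 26−16 = 10
LF_C = LS_I = 35; LS_C = 35−4 = 31
LF_B = min(LS_C=31, LS_D=10, LS_E=18, LS_F=21, LS_G=35) = 10; LS_B = 10−10 = 0
LF_A = min(LS_C=31, LS_F=21) = 21; LS_A = 21−15 = 6
Slack_A = LS_A − ES_A = 6 − 0 = 6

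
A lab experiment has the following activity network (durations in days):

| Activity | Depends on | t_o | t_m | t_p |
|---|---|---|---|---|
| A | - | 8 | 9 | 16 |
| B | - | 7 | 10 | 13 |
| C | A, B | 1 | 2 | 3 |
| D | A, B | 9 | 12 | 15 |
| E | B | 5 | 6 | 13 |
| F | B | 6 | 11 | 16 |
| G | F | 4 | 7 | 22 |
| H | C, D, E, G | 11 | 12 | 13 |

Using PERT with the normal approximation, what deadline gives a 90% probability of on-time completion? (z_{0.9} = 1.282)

te_A = (8 + 4·9 + 16)/6 = 60/6 = 10; σ²_A = ((16−8)/6)² = 1.778
te_B = (7 + 4·10 + 13)/6 = 60/6 = 10; σ²_B = ((13−7)/6)² = 1.000
te_C = (1 + 4·2 + 3)/6 = 12/6 = 2; σ²_C = ((3−1)/6)² = 0.111
te_D = (9 + 4·12 + 15)/6 = 72/6 = 12; σ²_D = ((15−9)/6)² = 1.000
te_E = (5 + 4·6 + 13)/6 = 42/6 = 7; σ²_E = ((13−5)/6)² = 1.778
te_F = (6 + 4·11 + 16)/6 = 66/6 = 11; σ²_F = ((16−6)/6)² = 2.778
te_G = (4 + 4·7 + 22)/6 = 54/6 = 9; σ²_G = ((22−4)/6)² = 9.000
te_H = (11 + 4·12 + 13)/6 = 72/6 = 12; σ²_H = ((13−11)/6)² = 0.111

Forward pass:
ES_A = 0; EF_A = 10
ES_B = 0; EF_B = 10
ES_C = max(EF_A=10, EF_B=10) = 10; EF_C = 10+2 = 12
ES_D = max(EF_A=10, EF_B=10) = 10; EF_D = 10+12 = 22
ES_E = 10; EF_E = 10+7 = 17
ES_F = 10; EF_F = 10+11 = 21
ES_G = 21; EF_G = 21+9 = 30
ES_H = max(EF_C=12, EF_D=22, EF_E=17, EF_G=30) = 30; EF_H = 30+12 = 42
Expected project duration μ = 42 days. Critical path: B → F → G → H.

Variance along critical path = 1.000 + 2.778 + 9.000 + 0.111 = 12.889; σ = 3.590 days.
D = μ + z·σ = 42 + 1.282·3.590 = 46.6 days

46.6 days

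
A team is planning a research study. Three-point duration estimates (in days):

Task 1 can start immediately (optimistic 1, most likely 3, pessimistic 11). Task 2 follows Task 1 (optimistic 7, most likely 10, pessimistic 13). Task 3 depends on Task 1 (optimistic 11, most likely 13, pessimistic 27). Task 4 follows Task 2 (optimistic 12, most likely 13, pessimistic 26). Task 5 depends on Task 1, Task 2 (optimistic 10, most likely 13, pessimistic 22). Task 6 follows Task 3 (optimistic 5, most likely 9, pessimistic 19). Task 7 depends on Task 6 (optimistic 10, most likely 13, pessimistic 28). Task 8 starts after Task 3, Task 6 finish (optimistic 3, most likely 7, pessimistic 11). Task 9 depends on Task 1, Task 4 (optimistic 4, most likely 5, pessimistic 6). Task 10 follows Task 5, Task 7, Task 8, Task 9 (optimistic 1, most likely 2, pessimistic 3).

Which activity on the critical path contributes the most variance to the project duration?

te_Task 1 = (1 + 4·3 + 11)/6 = 24/6 = 4; σ²_Task 1 = ((11−1)/6)² = 2.778
te_Task 2 = (7 + 4·10 + 13)/6 = 60/6 = 10; σ²_Task 2 = ((13−7)/6)² = 1.000
te_Task 3 = (11 + 4·13 + 27)/6 = 90/6 = 15; σ²_Task 3 = ((27−11)/6)² = 7.111
te_Task 4 = (12 + 4·13 + 26)/6 = 90/6 = 15; σ²_Task 4 = ((26−12)/6)² = 5.444
te_Task 5 = (10 + 4·13 + 22)/6 = 84/6 = 14; σ²_Task 5 = ((22−10)/6)² = 4.000
te_Task 6 = (5 + 4·9 + 19)/6 = 60/6 = 10; σ²_Task 6 = ((19−5)/6)² = 5.444
te_Task 7 = (10 + 4·13 + 28)/6 = 90/6 = 15; σ²_Task 7 = ((28−10)/6)² = 9.000
te_Task 8 = (3 + 4·7 + 11)/6 = 42/6 = 7; σ²_Task 8 = ((11−3)/6)² = 1.778
te_Task 9 = (4 + 4·5 + 6)/6 = 30/6 = 5; σ²_Task 9 = ((6−4)/6)² = 0.111
te_Task 10 = (1 + 4·2 + 3)/6 = 12/6 = 2; σ²_Task 10 = ((3−1)/6)² = 0.111

Forward pass:
ES_Task 1 = 0; EF_Task 1 = 4
ES_Task 2 = 4; EF_Task 2 = 4+10 = 14
ES_Task 3 = 4; EF_Task 3 = 4+15 = 19
ES_Task 4 = 14; EF_Task 4 = 14+15 = 29
ES_Task 5 = max(EF_Task 1=4, EF_Task 2=14) = 14; EF_Task 5 = 14+14 = 28
ES_Task 6 = 19; EF_Task 6 = 19+10 = 29
ES_Task 7 = 29; EF_Task 7 = 29+15 = 44
ES_Task 8 = max(EF_Task 3=19, EF_Task 6=29) = 29; EF_Task 8 = 29+7 = 36
ES_Task 9 = max(EF_Task 1=4, EF_Task 4=29) = 29; EF_Task 9 = 29+5 = 34
ES_Task 10 = max(EF_Task 5=28, EF_Task 7=44, EF_Task 8=36, EF_Task 9=34) = 44; EF_Task 10 = 44+2 = 46
Expected project duration μ = 46 days. Critical path: Task 1 → Task 3 → Task 6 → Task 7 → Task 10.

Variances on critical path: σ²_Task 1=2.778, σ²_Task 3=7.111, σ²_Task 6=5.444, σ²_Task 7=9.000, σ²_Task 10=0.111.
Largest is σ²_Task 7 = 9.000.

Task 7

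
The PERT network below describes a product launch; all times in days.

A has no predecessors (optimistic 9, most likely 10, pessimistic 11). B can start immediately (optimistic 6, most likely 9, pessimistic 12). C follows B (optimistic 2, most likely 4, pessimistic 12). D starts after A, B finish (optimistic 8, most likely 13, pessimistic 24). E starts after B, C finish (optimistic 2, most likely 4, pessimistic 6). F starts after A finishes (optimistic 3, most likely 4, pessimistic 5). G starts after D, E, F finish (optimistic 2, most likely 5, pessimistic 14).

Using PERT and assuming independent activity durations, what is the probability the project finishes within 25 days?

te_A = (9 + 4·10 + 11)/6 = 60/6 = 10; σ²_A = ((11−9)/6)² = 0.111
te_B = (6 + 4·9 + 12)/6 = 54/6 = 9; σ²_B = ((12−6)/6)² = 1.000
te_C = (2 + 4·4 + 12)/6 = 30/6 = 5; σ²_C = ((12−2)/6)² = 2.778
te_D = (8 + 4·13 + 24)/6 = 84/6 = 14; σ²_D = ((24−8)/6)² = 7.111
te_E = (2 + 4·4 + 6)/6 = 24/6 = 4; σ²_E = ((6−2)/6)² = 0.444
te_F = (3 + 4·4 + 5)/6 = 24/6 = 4; σ²_F = ((5−3)/6)² = 0.111
te_G = (2 + 4·5 + 14)/6 = 36/6 = 6; σ²_G = ((14−2)/6)² = 4.000

Forward pass:
ES_A = 0; EF_A = 10
ES_B = 0; EF_B = 9
ES_C = 9; EF_C = 9+5 = 14
ES_D = max(EF_A=10, EF_B=9) = 10; EF_D = 10+14 = 24
ES_E = max(EF_B=9, EF_C=14) = 14; EF_E = 14+4 = 18
ES_F = 10; EF_F = 10+4 = 14
ES_G = max(EF_D=24, EF_E=18, EF_F=14) = 24; EF_G = 24+6 = 30
Expected project duration μ = 30 days. Critical path: A → D → G.

Variance along critical path = 0.111 + 7.111 + 4.000 = 11.222; σ = √11.222 = 3.350 days.
Z = (25 − 30) / 3.350 = -1.493
P(T ≤ 25) = Φ(-1.493) ≈ 0.068

0.068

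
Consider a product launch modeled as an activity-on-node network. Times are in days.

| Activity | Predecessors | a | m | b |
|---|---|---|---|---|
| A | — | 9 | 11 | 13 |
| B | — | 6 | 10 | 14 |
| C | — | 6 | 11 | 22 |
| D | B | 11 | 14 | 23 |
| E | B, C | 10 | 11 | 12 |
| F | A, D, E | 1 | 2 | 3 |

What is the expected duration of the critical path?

te_A = (9 + 4·11 + 13)/6 = 66/6 = 11
te_B = (6 + 4·10 + 14)/6 = 60/6 = 10
te_C = (6 + 4·11 + 22)/6 = 72/6 = 12
te_D = (11 + 4·14 + 23)/6 = 90/6 = 15
te_E = (10 + 4·11 + 12)/6 = 66/6 = 11
te_F = (1 + 4·2 + 3)/6 = 12/6 = 2

Forward pass:
ES_A = 0; EF_A = 11
ES_B = 0; EF_B = 10
ES_C = 0; EF_C = 12
ES_D = 10; EF_D = 10+15 = 25
ES_E = max(EF_B=10, EF_C=12) = 12; EF_E = 12+11 = 23
ES_F = max(EF_A=11, EF_D=25, EF_E=23) = 25; EF_F = 25+2 = 27
Expected project duration μ = 27 days. Critical path: B → D → F.

27 days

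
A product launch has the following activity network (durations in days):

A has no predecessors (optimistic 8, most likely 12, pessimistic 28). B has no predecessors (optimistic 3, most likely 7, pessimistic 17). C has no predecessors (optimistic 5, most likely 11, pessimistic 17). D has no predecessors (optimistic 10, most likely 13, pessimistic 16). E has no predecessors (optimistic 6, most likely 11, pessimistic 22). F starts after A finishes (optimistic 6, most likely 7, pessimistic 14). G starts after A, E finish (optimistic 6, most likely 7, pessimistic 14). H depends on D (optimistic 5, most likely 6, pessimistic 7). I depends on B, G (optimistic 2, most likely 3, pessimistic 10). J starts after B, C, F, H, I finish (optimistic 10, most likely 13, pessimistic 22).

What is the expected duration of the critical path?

te_A = (8 + 4·12 + 28)/6 = 84/6 = 14
te_B = (3 + 4·7 + 17)/6 = 48/6 = 8
te_C = (5 + 4·11 + 17)/6 = 66/6 = 11
te_D = (10 + 4·13 + 16)/6 = 78/6 = 13
te_E = (6 + 4·11 + 22)/6 = 72/6 = 12
te_F = (6 + 4·7 + 14)/6 = 48/6 = 8
te_G = (6 + 4·7 + 14)/6 = 48/6 = 8
te_H = (5 + 4·6 + 7)/6 = 36/6 = 6
te_I = (2 + 4·3 + 10)/6 = 24/6 = 4
te_J = (10 + 4·13 + 22)/6 = 84/6 = 14

Forward pass:
ES_A = 0; EF_A = 14
ES_B = 0; EF_B = 8
ES_C = 0; EF_C = 11
ES_D = 0; EF_D = 13
ES_E = 0; EF_E = 12
ES_F = 14; EF_F = 14+8 = 22
ES_G = max(EF_A=14, EF_E=12) = 14; EF_G = 14+8 = 22
ES_H = 13; EF_H = 13+6 = 19
ES_I = max(EF_B=8, EF_G=22) = 22; EF_I = 22+4 = 26
ES_J = max(EF_B=8, EF_C=11, EF_F=22, EF_H=19, EF_I=26) = 26; EF_J = 26+14 = 40
Expected project duration μ = 40 days. Critical path: A → G → I → J.

40 days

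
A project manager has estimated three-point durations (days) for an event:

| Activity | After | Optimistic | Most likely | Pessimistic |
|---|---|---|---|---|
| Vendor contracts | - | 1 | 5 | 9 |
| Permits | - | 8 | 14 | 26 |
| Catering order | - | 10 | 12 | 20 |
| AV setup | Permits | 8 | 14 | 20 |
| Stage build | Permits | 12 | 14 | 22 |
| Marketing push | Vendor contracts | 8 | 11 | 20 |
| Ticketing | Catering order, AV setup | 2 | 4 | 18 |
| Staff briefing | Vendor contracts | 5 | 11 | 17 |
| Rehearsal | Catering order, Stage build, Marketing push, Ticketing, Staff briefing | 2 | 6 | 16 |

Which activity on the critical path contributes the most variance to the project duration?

te_Vendor contracts = (1 + 4·5 + 9)/6 = 30/6 = 5; σ²_Vendor contracts = ((9−1)/6)² = 1.778
te_Permits = (8 + 4·14 + 26)/6 = 90/6 = 15; σ²_Permits = ((26−8)/6)² = 9.000
te_Catering order = (10 + 4·12 + 20)/6 = 78/6 = 13; σ²_Catering order = ((20−10)/6)² = 2.778
te_AV setup = (8 + 4·14 + 20)/6 = 84/6 = 14; σ²_AV setup = ((20−8)/6)² = 4.000
te_Stage build = (12 + 4·14 + 22)/6 = 90/6 = 15; σ²_Stage build = ((22−12)/6)² = 2.778
te_Marketing push = (8 + 4·11 + 20)/6 = 72/6 = 12; σ²_Marketing push = ((20−8)/6)² = 4.000
te_Ticketing = (2 + 4·4 + 18)/6 = 36/6 = 6; σ²_Ticketing = ((18−2)/6)² = 7.111
te_Staff briefing = (5 + 4·11 + 17)/6 = 66/6 = 11; σ²_Staff briefing = ((17−5)/6)² = 4.000
te_Rehearsal = (2 + 4·6 + 16)/6 = 42/6 = 7; σ²_Rehearsal = ((16−2)/6)² = 5.444

Forward pass:
ES_Vendor contracts = 0; EF_Vendor contracts = 5
ES_Permits = 0; EF_Permits = 15
ES_Catering order = 0; EF_Catering order = 13
ES_AV setup = 15; EF_AV setup = 15+14 = 29
ES_Stage build = 15; EF_Stage build = 15+15 = 30
ES_Marketing push = 5; EF_Marketing push = 5+12 = 17
ES_Ticketing = max(EF_Catering order=13, EF_AV setup=29) = 29; EF_Ticketing = 29+6 = 35
ES_Staff briefing = 5; EF_Staff briefing = 5+11 = 16
ES_Rehearsal = max(EF_Catering order=13, EF_Stage build=30, EF_Marketing push=17, EF_Ticketing=35, EF_Staff briefing=16) = 35; EF_Rehearsal = 35+7 = 42
Expected project duration μ = 42 days. Critical path: Permits → AV setup → Ticketing → Rehearsal.

Variances on critical path: σ²_Permits=9.000, σ²_AV setup=4.000, σ²_Ticketing=7.111, σ²_Rehearsal=5.444.
Largest is σ²_Permits = 9.000.

Permits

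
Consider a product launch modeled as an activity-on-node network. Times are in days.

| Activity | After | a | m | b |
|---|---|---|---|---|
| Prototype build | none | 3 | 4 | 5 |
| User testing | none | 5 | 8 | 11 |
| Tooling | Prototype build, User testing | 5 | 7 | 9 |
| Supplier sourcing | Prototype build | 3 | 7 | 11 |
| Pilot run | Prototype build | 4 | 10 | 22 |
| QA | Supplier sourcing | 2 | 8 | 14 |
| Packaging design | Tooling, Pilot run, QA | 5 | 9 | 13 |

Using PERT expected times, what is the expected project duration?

te_Prototype build = (3 + 4·4 + 5)/6 = 24/6 = 4
te_User testing = (5 + 4·8 + 11)/6 = 48/6 = 8
te_Tooling = (5 + 4·7 + 9)/6 = 42/6 = 7
te_Supplier sourcing = (3 + 4·7 + 11)/6 = 42/6 = 7
te_Pilot run = (4 + 4·10 + 22)/6 = 66/6 = 11
te_QA = (2 + 4·8 + 14)/6 = 48/6 = 8
te_Packaging design = (5 + 4·9 + 13)/6 = 54/6 = 9

Forward pass:
ES_Prototype build = 0; EF_Prototype build = 4
ES_User testing = 0; EF_User testing = 8
ES_Tooling = max(EF_Prototype build=4, EF_User testing=8) = 8; EF_Tooling = 8+7 = 15
ES_Supplier sourcing = 4; EF_Supplier sourcing = 4+7 = 11
ES_Pilot run = 4; EF_Pilot run = 4+11 = 15
ES_QA = 11; EF_QA = 11+8 = 19
ES_Packaging design = max(EF_Tooling=15, EF_Pilot run=15, EF_QA=19) = 19; EF_Packaging design = 19+9 = 28
Expected project duration μ = 28 days. Critical path: Prototype build → Supplier sourcing → QA → Packaging design.

28 days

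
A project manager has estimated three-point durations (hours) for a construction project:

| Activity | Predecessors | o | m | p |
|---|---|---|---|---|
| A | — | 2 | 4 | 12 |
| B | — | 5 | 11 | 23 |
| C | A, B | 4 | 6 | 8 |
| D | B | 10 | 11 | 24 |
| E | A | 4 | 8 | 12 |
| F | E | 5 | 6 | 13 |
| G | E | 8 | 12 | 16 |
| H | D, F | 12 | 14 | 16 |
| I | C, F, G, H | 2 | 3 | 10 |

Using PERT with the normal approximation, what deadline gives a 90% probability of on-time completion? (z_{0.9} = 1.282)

te_A = (2 + 4·4 + 12)/6 = 30/6 = 5; σ²_A = ((12−2)/6)² = 2.778
te_B = (5 + 4·11 + 23)/6 = 72/6 = 12; σ²_B = ((23−5)/6)² = 9.000
te_C = (4 + 4·6 + 8)/6 = 36/6 = 6; σ²_C = ((8−4)/6)² = 0.444
te_D = (10 + 4·11 + 24)/6 = 78/6 = 13; σ²_D = ((24−10)/6)² = 5.444
te_E = (4 + 4·8 + 12)/6 = 48/6 = 8; σ²_E = ((12−4)/6)² = 1.778
te_F = (5 + 4·6 + 13)/6 = 42/6 = 7; σ²_F = ((13−5)/6)² = 1.778
te_G = (8 + 4·12 + 16)/6 = 72/6 = 12; σ²_G = ((16−8)/6)² = 1.778
te_H = (12 + 4·14 + 16)/6 = 84/6 = 14; σ²_H = ((16−12)/6)² = 0.444
te_I = (2 + 4·3 + 10)/6 = 24/6 = 4; σ²_I = ((10−2)/6)² = 1.778

Forward pass:
ES_A = 0; EF_A = 5
ES_B = 0; EF_B = 12
ES_C = max(EF_A=5, EF_B=12) = 12; EF_C = 12+6 = 18
ES_D = 12; EF_D = 12+13 = 25
ES_E = 5; EF_E = 5+8 = 13
ES_F = 13; EF_F = 13+7 = 20
ES_G = 13; EF_G = 13+12 = 25
ES_H = max(EF_D=25, EF_F=20) = 25; EF_H = 25+14 = 39
ES_I = max(EF_C=18, EF_F=20, EF_G=25, EF_H=39) = 39; EF_I = 39+4 = 43
Expected project duration μ = 43 hours. Critical path: B → D → H → I.

Variance along critical path = 9.000 + 5.444 + 0.444 + 1.778 = 16.667; σ = 4.082 hours.
D = μ + z·σ = 43 + 1.282·4.082 = 48.2 hours

48.2 hours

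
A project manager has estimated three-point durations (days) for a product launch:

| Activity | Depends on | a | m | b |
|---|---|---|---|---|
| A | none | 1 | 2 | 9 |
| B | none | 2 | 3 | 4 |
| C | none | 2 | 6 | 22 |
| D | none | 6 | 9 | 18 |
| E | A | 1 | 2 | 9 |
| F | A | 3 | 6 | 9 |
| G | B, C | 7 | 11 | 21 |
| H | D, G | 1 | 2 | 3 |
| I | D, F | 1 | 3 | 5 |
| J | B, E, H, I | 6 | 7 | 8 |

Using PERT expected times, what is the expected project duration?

29 days

te_A = (1 + 4·2 + 9)/6 = 18/6 = 3
te_B = (2 + 4·3 + 4)/6 = 18/6 = 3
te_C = (2 + 4·6 + 22)/6 = 48/6 = 8
te_D = (6 + 4·9 + 18)/6 = 60/6 = 10
te_E = (1 + 4·2 + 9)/6 = 18/6 = 3
te_F = (3 + 4·6 + 9)/6 = 36/6 = 6
te_G = (7 + 4·11 + 21)/6 = 72/6 = 12
te_H = (1 + 4·2 + 3)/6 = 12/6 = 2
te_I = (1 + 4·3 + 5)/6 = 18/6 = 3
te_J = (6 + 4·7 + 8)/6 = 42/6 = 7

Forward pass:
ES_A = 0; EF_A = 3
ES_B = 0; EF_B = 3
ES_C = 0; EF_C = 8
ES_D = 0; EF_D = 10
ES_E = 3; EF_E = 3+3 = 6
ES_F = 3; EF_F = 3+6 = 9
ES_G = max(EF_B=3, EF_C=8) = 8; EF_G = 8+12 = 20
ES_H = max(EF_D=10, EF_G=20) = 20; EF_H = 20+2 = 22
ES_I = max(EF_D=10, EF_F=9) = 10; EF_I = 10+3 = 13
ES_J = max(EF_B=3, EF_E=6, EF_H=22, EF_I=13) = 22; EF_J = 22+7 = 29
Expected project duration μ = 29 days. Critical path: C → G → H → J.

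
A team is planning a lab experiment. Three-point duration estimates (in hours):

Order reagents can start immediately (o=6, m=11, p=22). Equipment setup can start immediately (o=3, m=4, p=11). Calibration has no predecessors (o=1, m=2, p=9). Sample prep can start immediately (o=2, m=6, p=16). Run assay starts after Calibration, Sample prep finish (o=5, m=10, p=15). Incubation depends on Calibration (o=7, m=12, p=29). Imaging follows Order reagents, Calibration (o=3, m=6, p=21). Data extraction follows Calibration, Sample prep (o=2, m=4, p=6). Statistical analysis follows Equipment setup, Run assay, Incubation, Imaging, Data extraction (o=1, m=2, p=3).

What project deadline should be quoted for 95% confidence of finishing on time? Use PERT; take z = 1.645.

28.6 hours

te_Order reagents = (6 + 4·11 + 22)/6 = 72/6 = 12; σ²_Order reagents = ((22−6)/6)² = 7.111
te_Equipment setup = (3 + 4·4 + 11)/6 = 30/6 = 5; σ²_Equipment setup = ((11−3)/6)² = 1.778
te_Calibration = (1 + 4·2 + 9)/6 = 18/6 = 3; σ²_Calibration = ((9−1)/6)² = 1.778
te_Sample prep = (2 + 4·6 + 16)/6 = 42/6 = 7; σ²_Sample prep = ((16−2)/6)² = 5.444
te_Run assay = (5 + 4·10 + 15)/6 = 60/6 = 10; σ²_Run assay = ((15−5)/6)² = 2.778
te_Incubation = (7 + 4·12 + 29)/6 = 84/6 = 14; σ²_Incubation = ((29−7)/6)² = 13.444
te_Imaging = (3 + 4·6 + 21)/6 = 48/6 = 8; σ²_Imaging = ((21−3)/6)² = 9.000
te_Data extraction = (2 + 4·4 + 6)/6 = 24/6 = 4; σ²_Data extraction = ((6−2)/6)² = 0.444
te_Statistical analysis = (1 + 4·2 + 3)/6 = 12/6 = 2; σ²_Statistical analysis = ((3−1)/6)² = 0.111

Forward pass:
ES_Order reagents = 0; EF_Order reagents = 12
ES_Equipment setup = 0; EF_Equipment setup = 5
ES_Calibration = 0; EF_Calibration = 3
ES_Sample prep = 0; EF_Sample prep = 7
ES_Run assay = max(EF_Calibration=3, EF_Sample prep=7) = 7; EF_Run assay = 7+10 = 17
ES_Incubation = 3; EF_Incubation = 3+14 = 17
ES_Imaging = max(EF_Order reagents=12, EF_Calibration=3) = 12; EF_Imaging = 12+8 = 20
ES_Data extraction = max(EF_Calibration=3, EF_Sample prep=7) = 7; EF_Data extraction = 7+4 = 11
ES_Statistical analysis = max(EF_Equipment setup=5, EF_Run assay=17, EF_Incubation=17, EF_Imaging=20, EF_Data extraction=11) = 20; EF_Statistical analysis = 20+2 = 22
Expected project duration μ = 22 hours. Critical path: Order reagents → Imaging → Statistical analysis.

Variance along critical path = 7.111 + 9.000 + 0.111 = 16.222; σ = 4.028 hours.
D = μ + z·σ = 22 + 1.645·4.028 = 28.6 hours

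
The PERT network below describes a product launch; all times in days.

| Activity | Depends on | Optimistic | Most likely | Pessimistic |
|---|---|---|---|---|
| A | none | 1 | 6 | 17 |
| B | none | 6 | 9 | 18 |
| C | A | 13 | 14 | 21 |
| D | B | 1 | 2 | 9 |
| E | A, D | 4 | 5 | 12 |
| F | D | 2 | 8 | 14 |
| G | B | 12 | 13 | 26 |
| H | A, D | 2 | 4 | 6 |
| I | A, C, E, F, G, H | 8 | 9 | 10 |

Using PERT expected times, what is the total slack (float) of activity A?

3 days

te_A = (1 + 4·6 + 17)/6 = 42/6 = 7
te_B = (6 + 4·9 + 18)/6 = 60/6 = 10
te_C = (13 + 4·14 + 21)/6 = 90/6 = 15
te_D = (1 + 4·2 + 9)/6 = 18/6 = 3
te_E = (4 + 4·5 + 12)/6 = 36/6 = 6
te_F = (2 + 4·8 + 14)/6 = 48/6 = 8
te_G = (12 + 4·13 + 26)/6 = 90/6 = 15
te_H = (2 + 4·4 + 6)/6 = 24/6 = 4
te_I = (8 + 4·9 + 10)/6 = 54/6 = 9

Forward pass:
ES_A = 0; EF_A = 7
ES_B = 0; EF_B = 10
ES_C = 7; EF_C = 7+15 = 22
ES_D = 10; EF_D = 10+3 = 13
ES_E = max(EF_A=7, EF_D=13) = 13; EF_E = 13+6 = 19
ES_F = 13; EF_F = 13+8 = 21
ES_G = 10; EF_G = 10+15 = 25
ES_H = max(EF_A=7, EF_D=13) = 13; EF_H = 13+4 = 17
ES_I = max(EF_A=7, EF_C=22, EF_E=19, EF_F=21, EF_G=25, EF_H=17) = 25; EF_I = 25+9 = 34
Expected project duration μ = 34 days. Critical path: B → G → I.

Backward pass:
LF_I = 34; LS_I = 34−9 = 25
LF_H = LS_I = 25; LS_H = 25−4 = 21
LF_G = LS_I = 25; LS_G = 25−15 = 10
LF_F = LS_I = 25; LS_F = 25−8 = 17
LF_E = LS_I = 25; LS_E = 25−6 = 19
LF_D = min(LS_E=19, LS_F=17, LS_H=21) = 17; LS_D = 17−3 = 14
LF_C = LS_I = 25; LS_C = 25−15 = 10
LF_B = min(LS_D=14, LS_G=10) = 10; LS_B = 10−10 = 0
LF_A = min(LS_C=10, LS_E=19, LS_H=21, LS_I=25) = 10; LS_A = 10−7 = 3
Slack_A = LS_A − ES_A = 3 − 0 = 3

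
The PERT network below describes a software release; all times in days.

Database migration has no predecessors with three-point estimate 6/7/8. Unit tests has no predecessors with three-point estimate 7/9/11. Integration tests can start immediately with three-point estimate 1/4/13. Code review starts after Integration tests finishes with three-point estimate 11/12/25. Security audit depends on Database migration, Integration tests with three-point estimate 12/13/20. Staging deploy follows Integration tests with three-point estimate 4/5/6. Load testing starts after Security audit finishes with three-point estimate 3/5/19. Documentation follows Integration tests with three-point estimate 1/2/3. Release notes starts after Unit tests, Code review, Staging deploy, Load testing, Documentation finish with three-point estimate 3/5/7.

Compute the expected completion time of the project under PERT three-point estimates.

33 days

te_Database migration = (6 + 4·7 + 8)/6 = 42/6 = 7
te_Unit tests = (7 + 4·9 + 11)/6 = 54/6 = 9
te_Integration tests = (1 + 4·4 + 13)/6 = 30/6 = 5
te_Code review = (11 + 4·12 + 25)/6 = 84/6 = 14
te_Security audit = (12 + 4·13 + 20)/6 = 84/6 = 14
te_Staging deploy = (4 + 4·5 + 6)/6 = 30/6 = 5
te_Load testing = (3 + 4·5 + 19)/6 = 42/6 = 7
te_Documentation = (1 + 4·2 + 3)/6 = 12/6 = 2
te_Release notes = (3 + 4·5 + 7)/6 = 30/6 = 5

Forward pass:
ES_Database migration = 0; EF_Database migration = 7
ES_Unit tests = 0; EF_Unit tests = 9
ES_Integration tests = 0; EF_Integration tests = 5
ES_Code review = 5; EF_Code review = 5+14 = 19
ES_Security audit = max(EF_Database migration=7, EF_Integration tests=5) = 7; EF_Security audit = 7+14 = 21
ES_Staging deploy = 5; EF_Staging deploy = 5+5 = 10
ES_Load testing = 21; EF_Load testing = 21+7 = 28
ES_Documentation = 5; EF_Documentation = 5+2 = 7
ES_Release notes = max(EF_Unit tests=9, EF_Code review=19, EF_Staging deploy=10, EF_Load testing=28, EF_Documentation=7) = 28; EF_Release notes = 28+5 = 33
Expected project duration μ = 33 days. Critical path: Database migration → Security audit → Load testing → Release notes.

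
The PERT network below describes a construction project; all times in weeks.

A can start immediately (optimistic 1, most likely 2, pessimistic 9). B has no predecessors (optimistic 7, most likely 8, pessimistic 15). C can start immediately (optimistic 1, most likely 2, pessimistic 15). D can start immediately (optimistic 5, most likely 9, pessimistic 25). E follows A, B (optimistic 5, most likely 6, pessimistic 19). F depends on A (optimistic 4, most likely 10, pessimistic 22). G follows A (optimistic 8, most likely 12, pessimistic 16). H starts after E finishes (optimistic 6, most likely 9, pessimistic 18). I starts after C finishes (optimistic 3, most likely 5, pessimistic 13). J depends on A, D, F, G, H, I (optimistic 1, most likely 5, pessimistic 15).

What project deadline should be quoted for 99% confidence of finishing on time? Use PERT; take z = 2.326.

te_A = (1 + 4·2 + 9)/6 = 18/6 = 3; σ²_A = ((9−1)/6)² = 1.778
te_B = (7 + 4·8 + 15)/6 = 54/6 = 9; σ²_B = ((15−7)/6)² = 1.778
te_C = (1 + 4·2 + 15)/6 = 24/6 = 4; σ²_C = ((15−1)/6)² = 5.444
te_D = (5 + 4·9 + 25)/6 = 66/6 = 11; σ²_D = ((25−5)/6)² = 11.111
te_E = (5 + 4·6 + 19)/6 = 48/6 = 8; σ²_E = ((19−5)/6)² = 5.444
te_F = (4 + 4·10 + 22)/6 = 66/6 = 11; σ²_F = ((22−4)/6)² = 9.000
te_G = (8 + 4·12 + 16)/6 = 72/6 = 12; σ²_G = ((16−8)/6)² = 1.778
te_H = (6 + 4·9 + 18)/6 = 60/6 = 10; σ²_H = ((18−6)/6)² = 4.000
te_I = (3 + 4·5 + 13)/6 = 36/6 = 6; σ²_I = ((13−3)/6)² = 2.778
te_J = (1 + 4·5 + 15)/6 = 36/6 = 6; σ²_J = ((15−1)/6)² = 5.444

Forward pass:
ES_A = 0; EF_A = 3
ES_B = 0; EF_B = 9
ES_C = 0; EF_C = 4
ES_D = 0; EF_D = 11
ES_E = max(EF_A=3, EF_B=9) = 9; EF_E = 9+8 = 17
ES_F = 3; EF_F = 3+11 = 14
ES_G = 3; EF_G = 3+12 = 15
ES_H = 17; EF_H = 17+10 = 27
ES_I = 4; EF_I = 4+6 = 10
ES_J = max(EF_A=3, EF_D=11, EF_F=14, EF_G=15, EF_H=27, EF_I=10) = 27; EF_J = 27+6 = 33
Expected project duration μ = 33 weeks. Critical path: B → E → H → J.

Variance along critical path = 1.778 + 5.444 + 4.000 + 5.444 = 16.667; σ = 4.082 weeks.
D = μ + z·σ = 33 + 2.326·4.082 = 42.5 weeks

42.5 weeks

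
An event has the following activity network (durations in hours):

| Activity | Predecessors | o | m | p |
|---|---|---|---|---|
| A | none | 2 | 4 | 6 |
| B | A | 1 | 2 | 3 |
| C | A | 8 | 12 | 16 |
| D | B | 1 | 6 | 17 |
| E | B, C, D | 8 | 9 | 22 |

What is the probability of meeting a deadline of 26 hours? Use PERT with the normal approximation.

te_A = (2 + 4·4 + 6)/6 = 24/6 = 4; σ²_A = ((6−2)/6)² = 0.444
te_B = (1 + 4·2 + 3)/6 = 12/6 = 2; σ²_B = ((3−1)/6)² = 0.111
te_C = (8 + 4·12 + 16)/6 = 72/6 = 12; σ²_C = ((16−8)/6)² = 1.778
te_D = (1 + 4·6 + 17)/6 = 42/6 = 7; σ²_D = ((17−1)/6)² = 7.111
te_E = (8 + 4·9 + 22)/6 = 66/6 = 11; σ²_E = ((22−8)/6)² = 5.444

Forward pass:
ES_A = 0; EF_A = 4
ES_B = 4; EF_B = 4+2 = 6
ES_C = 4; EF_C = 4+12 = 16
ES_D = 6; EF_D = 6+7 = 13
ES_E = max(EF_B=6, EF_C=16, EF_D=13) = 16; EF_E = 16+11 = 27
Expected project duration μ = 27 hours. Critical path: A → C → E.

Variance along critical path = 0.444 + 1.778 + 5.444 = 7.667; σ = √7.667 = 2.769 hours.
Z = (26 − 27) / 2.769 = -0.361
P(T ≤ 26) = Φ(-0.361) ≈ 0.359

0.359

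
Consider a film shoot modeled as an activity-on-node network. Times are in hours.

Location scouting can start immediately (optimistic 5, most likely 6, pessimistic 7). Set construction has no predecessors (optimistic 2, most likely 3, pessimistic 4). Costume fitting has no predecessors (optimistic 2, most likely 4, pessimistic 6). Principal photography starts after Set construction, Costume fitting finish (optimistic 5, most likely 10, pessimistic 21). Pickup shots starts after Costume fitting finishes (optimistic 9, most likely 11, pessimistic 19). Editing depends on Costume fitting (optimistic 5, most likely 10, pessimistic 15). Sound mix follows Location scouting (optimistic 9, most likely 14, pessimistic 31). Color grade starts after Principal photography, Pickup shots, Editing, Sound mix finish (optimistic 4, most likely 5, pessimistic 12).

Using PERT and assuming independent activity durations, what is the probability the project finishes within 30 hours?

0.695

te_Location scouting = (5 + 4·6 + 7)/6 = 36/6 = 6; σ²_Location scouting = ((7−5)/6)² = 0.111
te_Set construction = (2 + 4·3 + 4)/6 = 18/6 = 3; σ²_Set construction = ((4−2)/6)² = 0.111
te_Costume fitting = (2 + 4·4 + 6)/6 = 24/6 = 4; σ²_Costume fitting = ((6−2)/6)² = 0.444
te_Principal photography = (5 + 4·10 + 21)/6 = 66/6 = 11; σ²_Principal photography = ((21−5)/6)² = 7.111
te_Pickup shots = (9 + 4·11 + 19)/6 = 72/6 = 12; σ²_Pickup shots = ((19−9)/6)² = 2.778
te_Editing = (5 + 4·10 + 15)/6 = 60/6 = 10; σ²_Editing = ((15−5)/6)² = 2.778
te_Sound mix = (9 + 4·14 + 31)/6 = 96/6 = 16; σ²_Sound mix = ((31−9)/6)² = 13.444
te_Color grade = (4 + 4·5 + 12)/6 = 36/6 = 6; σ²_Color grade = ((12−4)/6)² = 1.778

Forward pass:
ES_Location scouting = 0; EF_Location scouting = 6
ES_Set construction = 0; EF_Set construction = 3
ES_Costume fitting = 0; EF_Costume fitting = 4
ES_Principal photography = max(EF_Set construction=3, EF_Costume fitting=4) = 4; EF_Principal photography = 4+11 = 15
ES_Pickup shots = 4; EF_Pickup shots = 4+12 = 16
ES_Editing = 4; EF_Editing = 4+10 = 14
ES_Sound mix = 6; EF_Sound mix = 6+16 = 22
ES_Color grade = max(EF_Principal photography=15, EF_Pickup shots=16, EF_Editing=14, EF_Sound mix=22) = 22; EF_Color grade = 22+6 = 28
Expected project duration μ = 28 hours. Critical path: Location scouting → Sound mix → Color grade.

Variance along critical path = 0.111 + 13.444 + 1.778 = 15.333; σ = √15.333 = 3.916 hours.
Z = (30 − 28) / 3.916 = 0.511
P(T ≤ 30) = Φ(0.511) ≈ 0.695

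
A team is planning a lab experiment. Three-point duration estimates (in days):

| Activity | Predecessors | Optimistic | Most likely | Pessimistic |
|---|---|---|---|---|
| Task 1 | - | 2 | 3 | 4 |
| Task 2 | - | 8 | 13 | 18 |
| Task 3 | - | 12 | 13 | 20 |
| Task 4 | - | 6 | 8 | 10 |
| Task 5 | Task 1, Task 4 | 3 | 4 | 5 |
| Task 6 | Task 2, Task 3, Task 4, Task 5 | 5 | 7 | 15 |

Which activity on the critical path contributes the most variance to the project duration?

te_Task 1 = (2 + 4·3 + 4)/6 = 18/6 = 3; σ²_Task 1 = ((4−2)/6)² = 0.111
te_Task 2 = (8 + 4·13 + 18)/6 = 78/6 = 13; σ²_Task 2 = ((18−8)/6)² = 2.778
te_Task 3 = (12 + 4·13 + 20)/6 = 84/6 = 14; σ²_Task 3 = ((20−12)/6)² = 1.778
te_Task 4 = (6 + 4·8 + 10)/6 = 48/6 = 8; σ²_Task 4 = ((10−6)/6)² = 0.444
te_Task 5 = (3 + 4·4 + 5)/6 = 24/6 = 4; σ²_Task 5 = ((5−3)/6)² = 0.111
te_Task 6 = (5 + 4·7 + 15)/6 = 48/6 = 8; σ²_Task 6 = ((15−5)/6)² = 2.778

Forward pass:
ES_Task 1 = 0; EF_Task 1 = 3
ES_Task 2 = 0; EF_Task 2 = 13
ES_Task 3 = 0; EF_Task 3 = 14
ES_Task 4 = 0; EF_Task 4 = 8
ES_Task 5 = max(EF_Task 1=3, EF_Task 4=8) = 8; EF_Task 5 = 8+4 = 12
ES_Task 6 = max(EF_Task 2=13, EF_Task 3=14, EF_Task 4=8, EF_Task 5=12) = 14; EF_Task 6 = 14+8 = 22
Expected project duration μ = 22 days. Critical path: Task 3 → Task 6.

Variances on critical path: σ²_Task 3=1.778, σ²_Task 6=2.778.
Largest is σ²_Task 6 = 2.778.

Task 6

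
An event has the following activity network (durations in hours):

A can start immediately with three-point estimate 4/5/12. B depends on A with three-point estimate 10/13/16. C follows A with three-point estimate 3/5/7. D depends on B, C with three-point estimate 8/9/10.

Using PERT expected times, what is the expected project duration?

28 hours

te_A = (4 + 4·5 + 12)/6 = 36/6 = 6
te_B = (10 + 4·13 + 16)/6 = 78/6 = 13
te_C = (3 + 4·5 + 7)/6 = 30/6 = 5
te_D = (8 + 4·9 + 10)/6 = 54/6 = 9

Forward pass:
ES_A = 0; EF_A = 6
ES_B = 6; EF_B = 6+13 = 19
ES_C = 6; EF_C = 6+5 = 11
ES_D = max(EF_B=19, EF_C=11) = 19; EF_D = 19+9 = 28
Expected project duration μ = 28 hours. Critical path: A → B → D.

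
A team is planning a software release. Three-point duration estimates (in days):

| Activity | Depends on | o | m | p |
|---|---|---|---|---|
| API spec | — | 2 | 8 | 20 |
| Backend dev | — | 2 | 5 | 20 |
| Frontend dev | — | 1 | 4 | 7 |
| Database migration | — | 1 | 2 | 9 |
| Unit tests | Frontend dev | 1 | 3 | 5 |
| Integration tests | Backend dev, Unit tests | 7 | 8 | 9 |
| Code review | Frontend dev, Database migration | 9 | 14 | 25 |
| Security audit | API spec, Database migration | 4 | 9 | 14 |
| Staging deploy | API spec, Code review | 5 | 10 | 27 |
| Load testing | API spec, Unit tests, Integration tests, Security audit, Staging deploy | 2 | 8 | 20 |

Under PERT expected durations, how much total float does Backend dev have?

16 days

te_API spec = (2 + 4·8 + 20)/6 = 54/6 = 9
te_Backend dev = (2 + 4·5 + 20)/6 = 42/6 = 7
te_Frontend dev = (1 + 4·4 + 7)/6 = 24/6 = 4
te_Database migration = (1 + 4·2 + 9)/6 = 18/6 = 3
te_Unit tests = (1 + 4·3 + 5)/6 = 18/6 = 3
te_Integration tests = (7 + 4·8 + 9)/6 = 48/6 = 8
te_Code review = (9 + 4·14 + 25)/6 = 90/6 = 15
te_Security audit = (4 + 4·9 + 14)/6 = 54/6 = 9
te_Staging deploy = (5 + 4·10 + 27)/6 = 72/6 = 12
te_Load testing = (2 + 4·8 + 20)/6 = 54/6 = 9

Forward pass:
ES_API spec = 0; EF_API spec = 9
ES_Backend dev = 0; EF_Backend dev = 7
ES_Frontend dev = 0; EF_Frontend dev = 4
ES_Database migration = 0; EF_Database migration = 3
ES_Unit tests = 4; EF_Unit tests = 4+3 = 7
ES_Integration tests = max(EF_Backend dev=7, EF_Unit tests=7) = 7; EF_Integration tests = 7+8 = 15
ES_Code review = max(EF_Frontend dev=4, EF_Database migration=3) = 4; EF_Code review = 4+15 = 19
ES_Security audit = max(EF_API spec=9, EF_Database migration=3) = 9; EF_Security audit = 9+9 = 18
ES_Staging deploy = max(EF_API spec=9, EF_Code review=19) = 19; EF_Staging deploy = 19+12 = 31
ES_Load testing = max(EF_API spec=9, EF_Unit tests=7, EF_Integration tests=15, EF_Security audit=18, EF_Staging deploy=31) = 31; EF_Load testing = 31+9 = 40
Expected project duration μ = 40 days. Critical path: Frontend dev → Code review → Staging deploy → Load testing.

Backward pass:
LF_Load testing = 40; LS_Load testing = 40−9 = 31
LF_Staging deploy = LS_Load testing = 31; LS_Staging deploy = 31−12 = 19
LF_Security audit = LS_Load testing = 31; LS_Security audit = 31−9 = 22
LF_Code review = LS_Staging deploy = 19; LS_Code review = 19−15 = 4
LF_Integration tests = LS_Load testing = 31; LS_Integration tests = 31−8 = 23
LF_Unit tests = min(LS_Integration tests=23, LS_Load testing=31) = 23; LS_Unit tests = 23−3 = 20
LF_Database migration = min(LS_Code review=4, LS_Security audit=22) = 4; LS_Database migration = 4−3 = 1
LF_Frontend dev = min(LS_Unit tests=20, LS_Code review=4) = 4; LS_Frontend dev = 4−4 = 0
LF_Backend dev = LS_Integration tests = 23; LS_Backend dev = 23−7 = 16
LF_API spec = min(LS_Security audit=22, LS_Staging deploy=19, LS_Load testing=31) = 19; LS_API spec = 19−9 = 10
Slack_Backend dev = LS_Backend dev − ES_Backend dev = 16 − 0 = 16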